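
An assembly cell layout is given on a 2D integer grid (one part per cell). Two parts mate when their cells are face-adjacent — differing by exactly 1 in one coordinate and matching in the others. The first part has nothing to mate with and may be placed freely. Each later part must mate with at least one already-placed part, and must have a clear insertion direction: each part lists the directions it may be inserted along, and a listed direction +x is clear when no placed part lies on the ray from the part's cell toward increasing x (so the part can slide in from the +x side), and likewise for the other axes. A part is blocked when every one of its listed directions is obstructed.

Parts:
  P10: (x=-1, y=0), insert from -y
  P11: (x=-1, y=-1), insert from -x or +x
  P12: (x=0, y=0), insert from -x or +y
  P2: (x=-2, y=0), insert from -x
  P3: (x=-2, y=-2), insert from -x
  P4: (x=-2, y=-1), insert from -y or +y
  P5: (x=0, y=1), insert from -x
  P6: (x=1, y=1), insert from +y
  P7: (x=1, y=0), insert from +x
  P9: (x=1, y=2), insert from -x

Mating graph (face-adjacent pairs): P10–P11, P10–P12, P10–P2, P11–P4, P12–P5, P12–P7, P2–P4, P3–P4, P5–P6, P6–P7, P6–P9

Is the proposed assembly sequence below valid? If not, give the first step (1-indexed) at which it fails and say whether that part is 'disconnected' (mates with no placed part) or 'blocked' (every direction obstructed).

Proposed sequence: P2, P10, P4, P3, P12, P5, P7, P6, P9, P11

Valid

1. P2@(-2, 0) [-x clear] — {P2}
2. P10@(-1, 0) [-y clear] — {P10, P2}
3. P4@(-2, -1) [-y clear] — {P10, P2, P4}
4. P3@(-2, -2) [-x clear] — {P10, P2, P3, P4}
5. P12@(0, 0) [+y clear] — {P10, P12, P2, P3, P4}
6. P5@(0, 1) [-x clear] — {P10, P12, P2, P3, P4, P5}
7. P7@(1, 0) [+x clear] — {P10, P12, P2, P3, P4, P5, P7}
8. P6@(1, 1) [+y clear] — {P10, P12, P2, P3, P4, P5, P6, P7}
9. P9@(1, 2) [-x clear] — {P10, P12, P2, P3, P4, P5, P6, P7, P9}
10. P11@(-1, -1) [+x clear] — {P10, P11, P12, P2, P3, P4, P5, P6, P7, P9}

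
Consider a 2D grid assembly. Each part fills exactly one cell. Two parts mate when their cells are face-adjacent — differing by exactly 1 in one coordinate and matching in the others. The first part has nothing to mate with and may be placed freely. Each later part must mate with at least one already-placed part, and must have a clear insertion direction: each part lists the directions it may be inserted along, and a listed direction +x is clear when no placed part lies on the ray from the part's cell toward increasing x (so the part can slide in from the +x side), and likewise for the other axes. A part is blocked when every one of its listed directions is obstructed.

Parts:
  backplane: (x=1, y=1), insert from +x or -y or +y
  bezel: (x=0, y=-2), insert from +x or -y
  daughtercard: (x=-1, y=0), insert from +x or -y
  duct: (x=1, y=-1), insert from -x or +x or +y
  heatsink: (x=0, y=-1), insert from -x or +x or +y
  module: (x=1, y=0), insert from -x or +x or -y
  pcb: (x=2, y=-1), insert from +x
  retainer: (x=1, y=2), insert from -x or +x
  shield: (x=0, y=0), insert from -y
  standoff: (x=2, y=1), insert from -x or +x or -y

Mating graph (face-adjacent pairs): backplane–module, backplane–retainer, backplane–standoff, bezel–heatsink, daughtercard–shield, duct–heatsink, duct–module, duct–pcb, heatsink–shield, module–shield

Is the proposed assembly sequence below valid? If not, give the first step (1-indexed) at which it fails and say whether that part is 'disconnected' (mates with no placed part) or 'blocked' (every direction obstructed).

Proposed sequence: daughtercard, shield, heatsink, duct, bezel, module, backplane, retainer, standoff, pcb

1. daughtercard@(-1, 0) [+x clear] — {daughtercard}
2. shield@(0, 0) [-y clear] — {daughtercard, shield}
3. heatsink@(0, -1) [-x clear] — {daughtercard, heatsink, shield}
4. duct@(1, -1) [+x clear] — {daughtercard, duct, heatsink, shield}
5. bezel@(0, -2) [+x clear] — {bezel, daughtercard, duct, heatsink, shield}
6. module@(1, 0) [+x clear] — {bezel, daughtercard, duct, heatsink, module, shield}
7. backplane@(1, 1) [+x clear] — {backplane, bezel, daughtercard, duct, heatsink, module, shield}
8. retainer@(1, 2) [-x clear] — {backplane, bezel, daughtercard, duct, heatsink, module, retainer, shield}
9. standoff@(2, 1) [+x clear] — {backplane, bezel, daughtercard, duct, heatsink, module, retainer, shield, standoff}
10. pcb@(2, -1) [+x clear] — {backplane, bezel, daughtercard, duct, heatsink, module, pcb, retainer, shield, standoff}

Valid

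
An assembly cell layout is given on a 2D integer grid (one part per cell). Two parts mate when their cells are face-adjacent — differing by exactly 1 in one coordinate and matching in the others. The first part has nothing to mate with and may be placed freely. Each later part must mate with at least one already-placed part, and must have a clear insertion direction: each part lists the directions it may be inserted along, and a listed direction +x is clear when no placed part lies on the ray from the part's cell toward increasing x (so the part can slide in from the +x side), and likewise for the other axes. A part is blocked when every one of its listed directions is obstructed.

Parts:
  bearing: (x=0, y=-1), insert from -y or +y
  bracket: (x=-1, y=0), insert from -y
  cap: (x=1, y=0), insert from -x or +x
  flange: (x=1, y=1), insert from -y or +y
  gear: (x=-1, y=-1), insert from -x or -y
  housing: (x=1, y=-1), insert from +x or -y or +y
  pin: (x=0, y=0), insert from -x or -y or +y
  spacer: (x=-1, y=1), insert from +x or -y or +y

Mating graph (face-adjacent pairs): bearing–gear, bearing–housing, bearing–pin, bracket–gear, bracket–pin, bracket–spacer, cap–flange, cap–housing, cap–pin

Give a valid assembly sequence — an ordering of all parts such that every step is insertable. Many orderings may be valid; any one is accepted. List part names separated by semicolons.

bracket; spacer; pin; gear; cap; flange; bearing; housing

1. bracket@(-1, 0) [-y clear] — {bracket}
2. spacer@(-1, 1) [+x clear] — {bracket, spacer}
3. pin@(0, 0) [-y clear] — {bracket, pin, spacer}
4. gear@(-1, -1) [-x clear] — {bracket, gear, pin, spacer}
5. cap@(1, 0) [+x clear] — {bracket, cap, gear, pin, spacer}
6. flange@(1, 1) [+y clear] — {bracket, cap, flange, gear, pin, spacer}
7. bearing@(0, -1) [-y clear] — {bearing, bracket, cap, flange, gear, pin, spacer}
8. housing@(1, -1) [+x clear] — {bearing, bracket, cap, flange, gear, housing, pin, spacer}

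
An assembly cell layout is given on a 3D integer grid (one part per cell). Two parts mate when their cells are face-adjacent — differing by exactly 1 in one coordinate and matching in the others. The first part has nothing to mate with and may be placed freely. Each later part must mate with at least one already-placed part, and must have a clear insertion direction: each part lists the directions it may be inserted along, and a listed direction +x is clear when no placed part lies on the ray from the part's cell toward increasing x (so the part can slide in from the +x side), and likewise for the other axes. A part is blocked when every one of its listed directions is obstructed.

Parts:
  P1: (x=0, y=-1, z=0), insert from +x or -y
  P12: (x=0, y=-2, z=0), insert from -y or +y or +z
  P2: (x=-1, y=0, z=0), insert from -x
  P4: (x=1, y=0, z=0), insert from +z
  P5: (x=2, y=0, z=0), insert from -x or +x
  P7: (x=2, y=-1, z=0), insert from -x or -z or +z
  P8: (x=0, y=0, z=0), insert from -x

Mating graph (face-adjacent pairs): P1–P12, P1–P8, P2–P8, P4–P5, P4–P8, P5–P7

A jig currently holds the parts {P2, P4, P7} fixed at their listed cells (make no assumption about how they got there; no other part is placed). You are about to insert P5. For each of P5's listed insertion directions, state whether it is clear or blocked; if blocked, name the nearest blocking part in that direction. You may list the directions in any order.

-x: nearest on ray is P4@(1, 0, 0) ⇒ blocked
+x: ray from P5(2, 0, 0) has no placed part ⇒ clear

+x: clear; -x: blocked by P4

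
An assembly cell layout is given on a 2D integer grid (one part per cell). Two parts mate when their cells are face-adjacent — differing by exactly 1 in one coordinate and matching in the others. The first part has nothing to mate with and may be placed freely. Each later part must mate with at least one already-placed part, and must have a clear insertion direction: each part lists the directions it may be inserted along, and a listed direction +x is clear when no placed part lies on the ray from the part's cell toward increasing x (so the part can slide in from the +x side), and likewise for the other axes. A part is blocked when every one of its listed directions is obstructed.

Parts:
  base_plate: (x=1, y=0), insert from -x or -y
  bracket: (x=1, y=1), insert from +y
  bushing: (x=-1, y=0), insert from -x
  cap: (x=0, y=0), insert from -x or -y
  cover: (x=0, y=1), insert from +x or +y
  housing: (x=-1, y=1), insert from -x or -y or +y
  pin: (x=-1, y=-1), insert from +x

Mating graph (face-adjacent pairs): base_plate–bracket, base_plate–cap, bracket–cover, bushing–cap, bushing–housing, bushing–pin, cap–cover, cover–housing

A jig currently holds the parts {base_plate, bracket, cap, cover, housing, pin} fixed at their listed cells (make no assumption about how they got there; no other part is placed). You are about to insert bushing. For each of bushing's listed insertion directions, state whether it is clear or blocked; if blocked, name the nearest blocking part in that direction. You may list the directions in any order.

-x: clear

-x: ray from bushing(-1, 0) has no placed part ⇒ clear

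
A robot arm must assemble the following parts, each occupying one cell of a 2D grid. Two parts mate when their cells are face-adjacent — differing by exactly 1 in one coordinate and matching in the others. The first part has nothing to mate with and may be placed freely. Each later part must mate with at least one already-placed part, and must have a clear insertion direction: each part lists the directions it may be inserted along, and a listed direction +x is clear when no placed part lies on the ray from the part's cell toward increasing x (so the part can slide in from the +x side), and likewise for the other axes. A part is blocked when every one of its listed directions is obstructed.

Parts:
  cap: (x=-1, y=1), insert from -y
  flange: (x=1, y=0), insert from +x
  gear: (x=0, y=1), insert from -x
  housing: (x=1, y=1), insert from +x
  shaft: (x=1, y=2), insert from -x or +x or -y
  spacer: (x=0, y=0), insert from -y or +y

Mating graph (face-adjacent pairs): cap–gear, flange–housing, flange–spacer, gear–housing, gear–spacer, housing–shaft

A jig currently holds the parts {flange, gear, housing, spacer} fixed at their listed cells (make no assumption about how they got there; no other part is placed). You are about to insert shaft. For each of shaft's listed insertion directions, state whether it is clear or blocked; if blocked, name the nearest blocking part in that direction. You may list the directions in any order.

+x: clear; -x: clear; -y: blocked by housing

-x: ray from shaft(1, 2) has no placed part ⇒ clear
+x: ray from shaft(1, 2) has no placed part ⇒ clear
-y: nearest on ray is housing@(1, 1) ⇒ blocked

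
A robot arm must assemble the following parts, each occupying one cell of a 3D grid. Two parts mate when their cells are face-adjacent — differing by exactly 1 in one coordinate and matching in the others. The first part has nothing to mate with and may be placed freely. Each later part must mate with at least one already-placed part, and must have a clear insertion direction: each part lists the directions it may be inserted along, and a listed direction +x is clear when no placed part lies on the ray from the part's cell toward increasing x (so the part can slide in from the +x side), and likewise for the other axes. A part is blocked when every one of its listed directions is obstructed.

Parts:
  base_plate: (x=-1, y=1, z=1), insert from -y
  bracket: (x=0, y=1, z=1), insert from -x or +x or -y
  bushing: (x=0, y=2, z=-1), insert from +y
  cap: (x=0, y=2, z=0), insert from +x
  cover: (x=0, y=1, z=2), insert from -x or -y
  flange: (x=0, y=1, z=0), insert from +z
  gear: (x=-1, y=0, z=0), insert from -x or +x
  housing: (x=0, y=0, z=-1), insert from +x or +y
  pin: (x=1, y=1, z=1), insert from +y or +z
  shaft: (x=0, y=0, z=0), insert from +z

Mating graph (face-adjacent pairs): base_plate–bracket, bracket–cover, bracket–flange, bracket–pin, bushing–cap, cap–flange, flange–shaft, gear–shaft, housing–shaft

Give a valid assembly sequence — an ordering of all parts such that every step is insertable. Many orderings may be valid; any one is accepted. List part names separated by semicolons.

1. shaft@(0, 0, 0) [+z clear] — {shaft}
2. gear@(-1, 0, 0) [-x clear] — {gear, shaft}
3. housing@(0, 0, -1) [+x clear] — {gear, housing, shaft}
4. flange@(0, 1, 0) [+z clear] — {flange, gear, housing, shaft}
5. bracket@(0, 1, 1) [-x clear] — {bracket, flange, gear, housing, shaft}
6. pin@(1, 1, 1) [+y clear] — {bracket, flange, gear, housing, pin, shaft}
7. cap@(0, 2, 0) [+x clear] — {bracket, cap, flange, gear, housing, pin, shaft}
8. bushing@(0, 2, -1) [+y clear] — {bracket, bushing, cap, flange, gear, housing, pin, shaft}
9. base_plate@(-1, 1, 1) [-y clear] — {base_plate, bracket, bushing, cap, flange, gear, housing, pin, shaft}
10. cover@(0, 1, 2) [-x clear] — {base_plate, bracket, bushing, cap, cover, flange, gear, housing, pin, shaft}

shaft; gear; housing; flange; bracket; pin; cap; bushing; base_plate; cover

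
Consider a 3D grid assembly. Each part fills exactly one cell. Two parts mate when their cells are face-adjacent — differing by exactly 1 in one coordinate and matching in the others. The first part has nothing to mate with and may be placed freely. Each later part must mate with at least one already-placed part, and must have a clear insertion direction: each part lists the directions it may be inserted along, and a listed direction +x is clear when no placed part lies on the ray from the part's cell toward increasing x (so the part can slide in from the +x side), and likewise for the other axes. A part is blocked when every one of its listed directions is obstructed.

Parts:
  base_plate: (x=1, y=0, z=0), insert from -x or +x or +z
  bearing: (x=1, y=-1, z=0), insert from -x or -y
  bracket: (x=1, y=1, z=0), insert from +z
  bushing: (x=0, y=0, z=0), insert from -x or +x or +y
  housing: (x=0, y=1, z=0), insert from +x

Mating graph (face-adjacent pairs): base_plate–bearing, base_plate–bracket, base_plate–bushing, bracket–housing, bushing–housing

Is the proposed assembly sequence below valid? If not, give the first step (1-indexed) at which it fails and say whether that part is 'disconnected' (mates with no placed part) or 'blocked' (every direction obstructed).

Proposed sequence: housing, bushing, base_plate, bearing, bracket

Valid

1. housing@(0, 1, 0) [+x clear] — {housing}
2. bushing@(0, 0, 0) [-x clear] — {bushing, housing}
3. base_plate@(1, 0, 0) [+x clear] — {base_plate, bushing, housing}
4. bearing@(1, -1, 0) [-x clear] — {base_plate, bearing, bushing, housing}
5. bracket@(1, 1, 0) [+z clear] — {base_plate, bearing, bracket, bushing, housing}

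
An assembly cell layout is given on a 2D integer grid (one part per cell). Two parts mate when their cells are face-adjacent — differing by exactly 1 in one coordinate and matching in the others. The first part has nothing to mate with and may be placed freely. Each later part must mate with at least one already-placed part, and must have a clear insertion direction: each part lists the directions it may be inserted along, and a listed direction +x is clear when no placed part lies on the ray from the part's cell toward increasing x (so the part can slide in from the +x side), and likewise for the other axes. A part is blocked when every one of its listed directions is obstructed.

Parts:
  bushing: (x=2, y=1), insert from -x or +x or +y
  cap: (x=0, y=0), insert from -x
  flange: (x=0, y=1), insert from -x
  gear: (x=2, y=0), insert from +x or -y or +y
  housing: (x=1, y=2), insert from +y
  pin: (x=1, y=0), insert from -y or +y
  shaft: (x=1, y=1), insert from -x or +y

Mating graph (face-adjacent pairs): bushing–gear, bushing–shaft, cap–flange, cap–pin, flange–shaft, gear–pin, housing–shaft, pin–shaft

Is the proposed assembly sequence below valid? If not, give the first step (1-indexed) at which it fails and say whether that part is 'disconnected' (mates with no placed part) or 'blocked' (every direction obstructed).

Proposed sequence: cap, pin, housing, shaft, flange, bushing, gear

1. cap@(0, 0) [-x clear] — {cap}
2. pin@(1, 0) [-y clear] — {cap, pin}
3. housing@(1, 2) — no placed neighbour ⇒ disconnected

Invalid at step 3 (disconnected)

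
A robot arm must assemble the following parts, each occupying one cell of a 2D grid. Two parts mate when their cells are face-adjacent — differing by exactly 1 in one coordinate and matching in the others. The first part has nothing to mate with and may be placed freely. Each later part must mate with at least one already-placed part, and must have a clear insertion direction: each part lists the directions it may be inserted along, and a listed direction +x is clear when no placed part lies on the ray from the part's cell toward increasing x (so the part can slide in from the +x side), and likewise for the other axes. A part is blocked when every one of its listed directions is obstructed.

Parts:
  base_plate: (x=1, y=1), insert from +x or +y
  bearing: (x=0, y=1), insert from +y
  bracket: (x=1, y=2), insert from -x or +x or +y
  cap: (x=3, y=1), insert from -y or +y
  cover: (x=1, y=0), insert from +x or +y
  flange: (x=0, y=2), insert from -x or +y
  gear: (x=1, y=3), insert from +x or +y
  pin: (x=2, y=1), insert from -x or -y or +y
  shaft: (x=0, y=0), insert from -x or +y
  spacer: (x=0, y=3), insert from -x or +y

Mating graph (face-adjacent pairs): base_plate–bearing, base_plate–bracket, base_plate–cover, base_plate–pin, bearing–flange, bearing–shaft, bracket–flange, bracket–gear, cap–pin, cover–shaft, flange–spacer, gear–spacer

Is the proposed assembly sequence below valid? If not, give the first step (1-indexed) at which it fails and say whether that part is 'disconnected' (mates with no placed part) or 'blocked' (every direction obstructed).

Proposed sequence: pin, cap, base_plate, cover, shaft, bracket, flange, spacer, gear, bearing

Invalid at step 10 (blocked)

1. pin@(2, 1) [-x clear] — {pin}
2. cap@(3, 1) [-y clear] — {cap, pin}
3. base_plate@(1, 1) [+y clear] — {base_plate, cap, pin}
4. cover@(1, 0) [+x clear] — {base_plate, cap, cover, pin}
5. shaft@(0, 0) [-x clear] — {base_plate, cap, cover, pin, shaft}
6. bracket@(1, 2) [-x clear] — {base_plate, bracket, cap, cover, pin, shaft}
7. flange@(0, 2) [-x clear] — {base_plate, bracket, cap, cover, flange, pin, shaft}
8. spacer@(0, 3) [-x clear] — {base_plate, bracket, cap, cover, flange, pin, shaft, spacer}
9. gear@(1, 3) [+x clear] — {base_plate, bracket, cap, cover, flange, gear, pin, shaft, spacer}
10. bearing@(0, 1) — +y all obstructed ⇒ blocked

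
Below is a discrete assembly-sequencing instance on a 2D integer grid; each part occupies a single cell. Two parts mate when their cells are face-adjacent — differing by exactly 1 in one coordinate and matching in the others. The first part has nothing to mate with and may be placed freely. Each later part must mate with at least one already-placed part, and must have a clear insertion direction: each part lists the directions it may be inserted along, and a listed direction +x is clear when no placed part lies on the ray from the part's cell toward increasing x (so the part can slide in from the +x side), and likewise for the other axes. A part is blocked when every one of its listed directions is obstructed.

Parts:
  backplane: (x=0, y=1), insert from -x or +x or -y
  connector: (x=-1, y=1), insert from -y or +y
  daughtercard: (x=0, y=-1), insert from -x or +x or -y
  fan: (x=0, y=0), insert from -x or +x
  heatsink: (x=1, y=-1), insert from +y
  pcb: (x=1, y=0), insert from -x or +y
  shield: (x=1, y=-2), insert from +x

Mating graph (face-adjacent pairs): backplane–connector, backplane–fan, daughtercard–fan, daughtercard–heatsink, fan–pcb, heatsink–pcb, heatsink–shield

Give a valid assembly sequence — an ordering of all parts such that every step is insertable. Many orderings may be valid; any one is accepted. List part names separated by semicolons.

1. backplane@(0, 1) [-x clear] — {backplane}
2. fan@(0, 0) [-x clear] — {backplane, fan}
3. daughtercard@(0, -1) [-x clear] — {backplane, daughtercard, fan}
4. heatsink@(1, -1) [+y clear] — {backplane, daughtercard, fan, heatsink}
5. pcb@(1, 0) [+y clear] — {backplane, daughtercard, fan, heatsink, pcb}
6. shield@(1, -2) [+x clear] — {backplane, daughtercard, fan, heatsink, pcb, shield}
7. connector@(-1, 1) [-y clear] — {backplane, connector, daughtercard, fan, heatsink, pcb, shield}

backplane; fan; daughtercard; heatsink; pcb; shield; connector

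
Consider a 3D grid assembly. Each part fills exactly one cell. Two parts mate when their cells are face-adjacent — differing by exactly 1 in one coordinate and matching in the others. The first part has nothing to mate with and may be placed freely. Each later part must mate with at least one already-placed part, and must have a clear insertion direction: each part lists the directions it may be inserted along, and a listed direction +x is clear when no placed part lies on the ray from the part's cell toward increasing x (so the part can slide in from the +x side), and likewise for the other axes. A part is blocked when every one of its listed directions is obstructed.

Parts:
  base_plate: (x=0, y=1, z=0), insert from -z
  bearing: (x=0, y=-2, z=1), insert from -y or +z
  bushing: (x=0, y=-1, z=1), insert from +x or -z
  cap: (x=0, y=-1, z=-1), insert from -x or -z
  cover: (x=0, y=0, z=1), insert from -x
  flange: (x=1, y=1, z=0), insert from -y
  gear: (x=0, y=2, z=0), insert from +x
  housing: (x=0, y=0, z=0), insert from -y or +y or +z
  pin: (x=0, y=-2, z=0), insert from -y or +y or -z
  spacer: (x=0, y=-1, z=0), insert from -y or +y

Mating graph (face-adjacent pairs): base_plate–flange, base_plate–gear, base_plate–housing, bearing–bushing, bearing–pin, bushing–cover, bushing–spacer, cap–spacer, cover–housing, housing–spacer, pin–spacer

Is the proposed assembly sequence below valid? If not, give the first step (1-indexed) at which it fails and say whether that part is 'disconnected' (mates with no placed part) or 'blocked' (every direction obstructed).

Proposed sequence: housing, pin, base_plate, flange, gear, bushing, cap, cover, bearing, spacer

Invalid at step 2 (disconnected)

1. housing@(0, 0, 0) [-y clear] — {housing}
2. pin@(0, -2, 0) — no placed neighbour ⇒ disconnected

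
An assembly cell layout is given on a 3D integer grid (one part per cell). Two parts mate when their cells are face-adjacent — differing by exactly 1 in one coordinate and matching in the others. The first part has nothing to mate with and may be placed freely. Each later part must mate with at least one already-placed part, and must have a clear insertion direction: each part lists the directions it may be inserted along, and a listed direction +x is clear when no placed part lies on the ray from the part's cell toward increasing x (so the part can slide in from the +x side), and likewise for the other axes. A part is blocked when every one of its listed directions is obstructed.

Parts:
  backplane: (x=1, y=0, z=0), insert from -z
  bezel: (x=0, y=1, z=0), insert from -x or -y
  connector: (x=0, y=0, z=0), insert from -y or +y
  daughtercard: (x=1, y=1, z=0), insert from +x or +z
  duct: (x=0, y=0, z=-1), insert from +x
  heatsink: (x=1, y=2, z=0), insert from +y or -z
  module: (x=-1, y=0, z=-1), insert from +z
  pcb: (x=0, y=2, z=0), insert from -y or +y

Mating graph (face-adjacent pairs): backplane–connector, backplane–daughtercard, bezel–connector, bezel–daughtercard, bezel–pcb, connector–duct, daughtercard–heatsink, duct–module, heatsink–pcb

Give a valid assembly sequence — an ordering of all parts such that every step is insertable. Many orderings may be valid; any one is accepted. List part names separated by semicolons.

pcb; bezel; connector; backplane; daughtercard; heatsink; duct; module

1. pcb@(0, 2, 0) [-y clear] — {pcb}
2. bezel@(0, 1, 0) [-x clear] — {bezel, pcb}
3. connector@(0, 0, 0) [-y clear] — {bezel, connector, pcb}
4. backplane@(1, 0, 0) [-z clear] — {backplane, bezel, connector, pcb}
5. daughtercard@(1, 1, 0) [+x clear] — {backplane, bezel, connector, daughtercard, pcb}
6. heatsink@(1, 2, 0) [+y clear] — {backplane, bezel, connector, daughtercard, heatsink, pcb}
7. duct@(0, 0, -1) [+x clear] — {backplane, bezel, connector, daughtercard, duct, heatsink, pcb}
8. module@(-1, 0, -1) [+z clear] — {backplane, bezel, connector, daughtercard, duct, heatsink, module, pcb}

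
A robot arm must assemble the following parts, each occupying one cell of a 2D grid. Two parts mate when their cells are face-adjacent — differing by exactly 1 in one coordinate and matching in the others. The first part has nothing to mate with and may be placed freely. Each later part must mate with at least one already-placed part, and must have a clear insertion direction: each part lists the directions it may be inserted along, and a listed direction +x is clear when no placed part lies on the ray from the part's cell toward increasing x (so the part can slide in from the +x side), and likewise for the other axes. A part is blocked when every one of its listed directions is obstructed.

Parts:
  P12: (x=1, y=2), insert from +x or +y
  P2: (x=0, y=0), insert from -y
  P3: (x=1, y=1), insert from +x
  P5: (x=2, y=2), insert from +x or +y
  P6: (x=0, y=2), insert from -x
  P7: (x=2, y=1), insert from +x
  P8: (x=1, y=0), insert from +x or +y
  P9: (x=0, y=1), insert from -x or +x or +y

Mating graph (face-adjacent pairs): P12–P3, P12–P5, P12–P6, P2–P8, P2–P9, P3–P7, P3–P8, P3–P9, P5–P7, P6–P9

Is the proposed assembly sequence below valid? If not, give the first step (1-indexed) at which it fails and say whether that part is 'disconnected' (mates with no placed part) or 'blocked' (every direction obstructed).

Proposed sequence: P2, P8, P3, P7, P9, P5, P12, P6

1. P2@(0, 0) [-y clear] — {P2}
2. P8@(1, 0) [+x clear] — {P2, P8}
3. P3@(1, 1) [+x clear] — {P2, P3, P8}
4. P7@(2, 1) [+x clear] — {P2, P3, P7, P8}
5. P9@(0, 1) [-x clear] — {P2, P3, P7, P8, P9}
6. P5@(2, 2) [+x clear] — {P2, P3, P5, P7, P8, P9}
7. P12@(1, 2) [+y clear] — {P12, P2, P3, P5, P7, P8, P9}
8. P6@(0, 2) [-x clear] — {P12, P2, P3, P5, P6, P7, P8, P9}

Valid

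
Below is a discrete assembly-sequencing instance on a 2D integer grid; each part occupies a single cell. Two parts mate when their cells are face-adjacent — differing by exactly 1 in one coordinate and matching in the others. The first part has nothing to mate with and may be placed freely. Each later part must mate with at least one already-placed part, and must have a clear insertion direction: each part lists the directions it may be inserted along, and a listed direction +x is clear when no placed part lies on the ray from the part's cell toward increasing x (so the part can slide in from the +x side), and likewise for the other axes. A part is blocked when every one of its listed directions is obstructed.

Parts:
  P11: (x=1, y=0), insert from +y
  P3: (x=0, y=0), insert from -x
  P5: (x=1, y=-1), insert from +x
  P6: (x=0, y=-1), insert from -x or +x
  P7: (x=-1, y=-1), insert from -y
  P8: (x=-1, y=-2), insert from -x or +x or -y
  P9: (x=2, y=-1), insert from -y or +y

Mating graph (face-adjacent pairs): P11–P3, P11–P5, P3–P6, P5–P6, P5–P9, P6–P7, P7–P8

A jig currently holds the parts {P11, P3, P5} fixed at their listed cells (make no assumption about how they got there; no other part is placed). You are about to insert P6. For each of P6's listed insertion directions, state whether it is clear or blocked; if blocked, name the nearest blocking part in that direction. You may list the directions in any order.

-x: ray from P6(0, -1) has no placed part ⇒ clear
+x: nearest on ray is P5@(1, -1) ⇒ blocked

+x: blocked by P5; -x: clear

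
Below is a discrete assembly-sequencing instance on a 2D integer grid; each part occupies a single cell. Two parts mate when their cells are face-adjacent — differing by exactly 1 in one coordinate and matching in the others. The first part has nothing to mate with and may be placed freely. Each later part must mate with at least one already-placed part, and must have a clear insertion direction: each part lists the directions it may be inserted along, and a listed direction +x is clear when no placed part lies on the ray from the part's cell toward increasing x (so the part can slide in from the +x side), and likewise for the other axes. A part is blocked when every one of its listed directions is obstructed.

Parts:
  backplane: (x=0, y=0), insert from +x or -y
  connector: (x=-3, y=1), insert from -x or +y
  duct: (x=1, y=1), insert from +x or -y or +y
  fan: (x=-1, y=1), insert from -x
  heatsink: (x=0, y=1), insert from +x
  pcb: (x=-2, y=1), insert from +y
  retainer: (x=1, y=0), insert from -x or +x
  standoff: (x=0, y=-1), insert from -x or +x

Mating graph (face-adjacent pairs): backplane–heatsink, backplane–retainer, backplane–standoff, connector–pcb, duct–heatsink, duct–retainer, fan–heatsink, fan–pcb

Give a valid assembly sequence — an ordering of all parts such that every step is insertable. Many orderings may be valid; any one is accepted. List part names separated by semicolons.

1. standoff@(0, -1) [-x clear] — {standoff}
2. backplane@(0, 0) [+x clear] — {backplane, standoff}
3. retainer@(1, 0) [+x clear] — {backplane, retainer, standoff}
4. heatsink@(0, 1) [+x clear] — {backplane, heatsink, retainer, standoff}
5. duct@(1, 1) [+x clear] — {backplane, duct, heatsink, retainer, standoff}
6. fan@(-1, 1) [-x clear] — {backplane, duct, fan, heatsink, retainer, standoff}
7. pcb@(-2, 1) [+y clear] — {backplane, duct, fan, heatsink, pcb, retainer, standoff}
8. connector@(-3, 1) [-x clear] — {backplane, connector, duct, fan, heatsink, pcb, retainer, standoff}

standoff; backplane; retainer; heatsink; duct; fan; pcb; connector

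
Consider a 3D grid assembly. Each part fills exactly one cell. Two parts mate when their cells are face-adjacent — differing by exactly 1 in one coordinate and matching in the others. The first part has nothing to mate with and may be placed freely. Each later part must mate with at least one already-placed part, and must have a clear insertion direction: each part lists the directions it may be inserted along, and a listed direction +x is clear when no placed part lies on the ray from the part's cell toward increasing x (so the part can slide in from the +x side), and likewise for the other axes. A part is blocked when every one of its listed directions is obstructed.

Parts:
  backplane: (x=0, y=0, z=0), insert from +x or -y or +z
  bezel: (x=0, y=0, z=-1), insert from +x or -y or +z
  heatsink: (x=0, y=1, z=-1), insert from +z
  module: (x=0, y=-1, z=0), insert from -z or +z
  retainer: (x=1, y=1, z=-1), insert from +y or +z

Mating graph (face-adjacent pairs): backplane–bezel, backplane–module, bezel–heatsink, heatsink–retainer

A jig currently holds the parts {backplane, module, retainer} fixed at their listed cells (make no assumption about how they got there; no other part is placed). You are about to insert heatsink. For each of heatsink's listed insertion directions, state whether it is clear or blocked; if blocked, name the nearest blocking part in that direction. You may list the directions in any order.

+z: ray from heatsink(0, 1, -1) has no placed part ⇒ clear

+z: clear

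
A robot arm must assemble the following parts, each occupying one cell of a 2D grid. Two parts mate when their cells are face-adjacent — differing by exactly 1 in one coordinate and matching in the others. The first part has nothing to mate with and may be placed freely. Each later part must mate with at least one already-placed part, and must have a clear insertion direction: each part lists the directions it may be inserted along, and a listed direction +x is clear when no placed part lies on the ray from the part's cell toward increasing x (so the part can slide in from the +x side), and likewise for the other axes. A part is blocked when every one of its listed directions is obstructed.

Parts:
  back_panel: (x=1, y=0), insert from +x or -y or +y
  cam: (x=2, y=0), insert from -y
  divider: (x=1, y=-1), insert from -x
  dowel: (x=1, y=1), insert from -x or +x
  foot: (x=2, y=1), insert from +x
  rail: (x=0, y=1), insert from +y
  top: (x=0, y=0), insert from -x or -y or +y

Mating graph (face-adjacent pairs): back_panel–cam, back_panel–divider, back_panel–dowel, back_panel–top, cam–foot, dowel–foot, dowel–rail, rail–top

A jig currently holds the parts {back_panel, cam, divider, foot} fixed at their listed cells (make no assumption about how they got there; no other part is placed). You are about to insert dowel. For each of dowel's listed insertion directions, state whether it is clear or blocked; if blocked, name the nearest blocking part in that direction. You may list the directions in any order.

-x: ray from dowel(1, 1) has no placed part ⇒ clear
+x: nearest on ray is foot@(2, 1) ⇒ blocked

+x: blocked by foot; -x: clear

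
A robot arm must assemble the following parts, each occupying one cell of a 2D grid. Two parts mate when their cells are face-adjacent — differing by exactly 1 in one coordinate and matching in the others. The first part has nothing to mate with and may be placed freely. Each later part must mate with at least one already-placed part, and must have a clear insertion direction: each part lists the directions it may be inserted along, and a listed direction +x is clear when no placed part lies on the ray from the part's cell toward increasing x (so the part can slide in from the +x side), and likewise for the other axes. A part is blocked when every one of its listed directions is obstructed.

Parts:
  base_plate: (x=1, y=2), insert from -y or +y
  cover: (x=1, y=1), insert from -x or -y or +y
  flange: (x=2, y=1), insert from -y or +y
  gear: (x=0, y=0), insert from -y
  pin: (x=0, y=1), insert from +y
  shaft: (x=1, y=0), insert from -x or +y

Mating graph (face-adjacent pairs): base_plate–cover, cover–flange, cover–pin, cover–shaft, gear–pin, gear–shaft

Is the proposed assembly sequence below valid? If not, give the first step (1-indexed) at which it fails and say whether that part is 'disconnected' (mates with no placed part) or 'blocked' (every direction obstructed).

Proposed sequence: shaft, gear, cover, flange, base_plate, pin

Valid

1. shaft@(1, 0) [-x clear] — {shaft}
2. gear@(0, 0) [-y clear] — {gear, shaft}
3. cover@(1, 1) [-x clear] — {cover, gear, shaft}
4. flange@(2, 1) [-y clear] — {cover, flange, gear, shaft}
5. base_plate@(1, 2) [+y clear] — {base_plate, cover, flange, gear, shaft}
6. pin@(0, 1) [+y clear] — {base_plate, cover, flange, gear, pin, shaft}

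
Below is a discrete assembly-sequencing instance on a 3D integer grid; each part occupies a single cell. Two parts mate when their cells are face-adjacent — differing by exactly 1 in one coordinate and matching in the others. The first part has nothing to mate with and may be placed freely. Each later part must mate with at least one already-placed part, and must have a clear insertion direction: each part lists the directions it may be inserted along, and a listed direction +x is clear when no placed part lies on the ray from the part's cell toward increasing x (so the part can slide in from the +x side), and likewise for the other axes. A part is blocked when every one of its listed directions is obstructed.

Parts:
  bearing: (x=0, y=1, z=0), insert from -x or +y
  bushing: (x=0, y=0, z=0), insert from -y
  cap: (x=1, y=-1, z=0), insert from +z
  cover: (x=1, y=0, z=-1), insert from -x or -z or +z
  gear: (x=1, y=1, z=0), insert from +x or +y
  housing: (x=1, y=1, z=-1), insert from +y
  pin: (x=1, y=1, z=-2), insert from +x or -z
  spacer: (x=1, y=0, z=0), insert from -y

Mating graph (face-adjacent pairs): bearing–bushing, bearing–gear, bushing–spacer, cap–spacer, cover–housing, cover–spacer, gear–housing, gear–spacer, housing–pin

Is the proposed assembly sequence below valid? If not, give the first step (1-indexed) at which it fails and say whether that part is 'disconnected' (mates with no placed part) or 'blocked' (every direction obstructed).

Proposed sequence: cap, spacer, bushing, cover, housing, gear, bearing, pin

1. cap@(1, -1, 0) [+z clear] — {cap}
2. spacer@(1, 0, 0) — -y all obstructed ⇒ blocked

Invalid at step 2 (blocked)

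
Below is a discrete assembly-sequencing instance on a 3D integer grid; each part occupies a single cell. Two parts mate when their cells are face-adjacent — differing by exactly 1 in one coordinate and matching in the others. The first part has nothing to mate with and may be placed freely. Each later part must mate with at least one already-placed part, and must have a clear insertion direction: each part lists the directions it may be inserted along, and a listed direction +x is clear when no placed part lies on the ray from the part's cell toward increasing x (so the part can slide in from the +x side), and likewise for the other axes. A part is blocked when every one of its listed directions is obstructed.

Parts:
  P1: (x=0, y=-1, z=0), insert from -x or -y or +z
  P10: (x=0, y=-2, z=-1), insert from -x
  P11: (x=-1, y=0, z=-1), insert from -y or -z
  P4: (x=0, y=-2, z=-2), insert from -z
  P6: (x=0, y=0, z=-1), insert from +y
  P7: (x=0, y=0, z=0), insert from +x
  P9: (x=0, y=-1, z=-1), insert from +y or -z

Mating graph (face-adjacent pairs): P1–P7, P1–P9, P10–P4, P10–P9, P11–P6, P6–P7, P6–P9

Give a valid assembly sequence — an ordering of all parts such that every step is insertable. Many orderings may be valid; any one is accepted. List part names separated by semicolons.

1. P9@(0, -1, -1) [+y clear] — {P9}
2. P1@(0, -1, 0) [-x clear] — {P1, P9}
3. P7@(0, 0, 0) [+x clear] — {P1, P7, P9}
4. P10@(0, -2, -1) [-x clear] — {P1, P10, P7, P9}
5. P4@(0, -2, -2) [-z clear] — {P1, P10, P4, P7, P9}
6. P6@(0, 0, -1) [+y clear] — {P1, P10, P4, P6, P7, P9}
7. P11@(-1, 0, -1) [-y clear] — {P1, P10, P11, P4, P6, P7, P9}

P9; P1; P7; P10; P4; P6; P11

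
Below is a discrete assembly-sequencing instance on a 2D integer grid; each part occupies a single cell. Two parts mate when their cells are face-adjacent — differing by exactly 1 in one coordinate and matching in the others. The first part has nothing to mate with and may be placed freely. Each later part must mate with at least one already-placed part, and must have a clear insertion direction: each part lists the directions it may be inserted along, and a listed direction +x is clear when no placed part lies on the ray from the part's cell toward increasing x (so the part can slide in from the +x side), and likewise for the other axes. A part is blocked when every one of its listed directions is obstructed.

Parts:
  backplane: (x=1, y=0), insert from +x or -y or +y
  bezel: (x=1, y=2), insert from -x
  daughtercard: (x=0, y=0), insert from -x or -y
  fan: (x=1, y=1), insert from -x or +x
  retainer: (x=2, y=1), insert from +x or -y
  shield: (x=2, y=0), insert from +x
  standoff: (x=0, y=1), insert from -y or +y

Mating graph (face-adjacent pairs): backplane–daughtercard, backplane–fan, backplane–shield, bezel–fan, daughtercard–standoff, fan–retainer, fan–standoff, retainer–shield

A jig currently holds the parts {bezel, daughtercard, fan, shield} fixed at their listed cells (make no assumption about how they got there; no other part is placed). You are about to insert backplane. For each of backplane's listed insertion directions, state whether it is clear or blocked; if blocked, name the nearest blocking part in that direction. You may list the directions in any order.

+x: blocked by shield; +y: blocked by fan; -y: clear

+x: nearest on ray is shield@(2, 0) ⇒ blocked
-y: ray from backplane(1, 0) has no placed part ⇒ clear
+y: nearest on ray is fan@(1, 1) ⇒ blocked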